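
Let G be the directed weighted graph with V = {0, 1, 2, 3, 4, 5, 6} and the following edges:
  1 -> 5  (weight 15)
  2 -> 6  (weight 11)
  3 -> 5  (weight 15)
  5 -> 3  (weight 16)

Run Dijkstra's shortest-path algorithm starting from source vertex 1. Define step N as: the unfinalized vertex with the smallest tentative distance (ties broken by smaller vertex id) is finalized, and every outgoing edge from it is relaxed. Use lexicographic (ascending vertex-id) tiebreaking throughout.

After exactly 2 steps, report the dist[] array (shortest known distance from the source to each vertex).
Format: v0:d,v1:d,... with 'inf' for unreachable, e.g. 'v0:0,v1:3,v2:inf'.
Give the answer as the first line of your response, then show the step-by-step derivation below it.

v0:inf,v1:0,v2:inf,v3:31,v4:inf,v5:15,v6:inf

step 1: dist = v0:inf,v1:0,v2:inf,v3:inf,v4:inf,v5:15,v6:inf
step 2: dist = v0:inf,v1:0,v2:inf,v3:31,v4:inf,v5:15,v6:inf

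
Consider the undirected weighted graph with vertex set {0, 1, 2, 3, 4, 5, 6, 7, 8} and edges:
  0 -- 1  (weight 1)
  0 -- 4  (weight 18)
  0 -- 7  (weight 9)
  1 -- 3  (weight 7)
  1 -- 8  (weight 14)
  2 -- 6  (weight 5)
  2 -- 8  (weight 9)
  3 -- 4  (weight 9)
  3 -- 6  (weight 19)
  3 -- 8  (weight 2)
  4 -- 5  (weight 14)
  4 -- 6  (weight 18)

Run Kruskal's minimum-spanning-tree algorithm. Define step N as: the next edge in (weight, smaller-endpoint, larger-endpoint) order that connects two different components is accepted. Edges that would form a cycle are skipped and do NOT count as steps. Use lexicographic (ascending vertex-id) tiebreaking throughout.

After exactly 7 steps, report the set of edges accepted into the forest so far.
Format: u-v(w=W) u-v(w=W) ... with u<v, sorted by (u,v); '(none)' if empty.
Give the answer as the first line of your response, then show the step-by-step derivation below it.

0-1(w=1) 0-7(w=9) 1-3(w=7) 2-6(w=5) 2-8(w=9) 3-4(w=9) 3-8(w=2)

step 1: add edge 0-1 (w=1); MST = {0-1(w=1)}
step 2: add edge 3-8 (w=2); MST = {0-1(w=1) 3-8(w=2)}
step 3: add edge 2-6 (w=5); MST = {0-1(w=1) 2-6(w=5) 3-8(w=2)}
step 4: add edge 1-3 (w=7); MST = {0-1(w=1) 1-3(w=7) 2-6(w=5) 3-8(w=2)}
step 5: add edge 0-7 (w=9); MST = {0-1(w=1) 0-7(w=9) 1-3(w=7) 2-6(w=5) 3-8(w=2)}
step 6: add edge 2-8 (w=9); MST = {0-1(w=1) 0-7(w=9) 1-3(w=7) 2-6(w=5) 2-8(w=9) 3-8(w=2)}
step 7: add edge 3-4 (w=9); MST = {0-1(w=1) 0-7(w=9) 1-3(w=7) 2-6(w=5) 2-8(w=9) 3-4(w=9) 3-8(w=2)}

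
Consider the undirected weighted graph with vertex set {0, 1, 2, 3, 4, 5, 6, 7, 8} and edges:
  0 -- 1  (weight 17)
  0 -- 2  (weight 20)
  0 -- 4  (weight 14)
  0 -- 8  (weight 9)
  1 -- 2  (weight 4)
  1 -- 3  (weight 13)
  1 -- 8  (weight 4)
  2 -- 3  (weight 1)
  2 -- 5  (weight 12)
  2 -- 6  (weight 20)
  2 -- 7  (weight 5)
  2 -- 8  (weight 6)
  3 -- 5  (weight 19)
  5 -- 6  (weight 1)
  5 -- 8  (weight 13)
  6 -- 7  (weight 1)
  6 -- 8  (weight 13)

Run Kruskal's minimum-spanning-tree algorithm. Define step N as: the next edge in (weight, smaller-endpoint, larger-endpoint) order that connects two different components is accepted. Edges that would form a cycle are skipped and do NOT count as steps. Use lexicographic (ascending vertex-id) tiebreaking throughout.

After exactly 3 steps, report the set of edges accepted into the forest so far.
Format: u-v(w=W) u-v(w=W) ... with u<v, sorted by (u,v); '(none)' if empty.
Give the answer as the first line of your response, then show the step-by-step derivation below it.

2-3(w=1) 5-6(w=1) 6-7(w=1)

step 1: add edge 2-3 (w=1); MST = {2-3(w=1)}
step 2: add edge 5-6 (w=1); MST = {2-3(w=1) 5-6(w=1)}
step 3: add edge 6-7 (w=1); MST = {2-3(w=1) 5-6(w=1) 6-7(w=1)}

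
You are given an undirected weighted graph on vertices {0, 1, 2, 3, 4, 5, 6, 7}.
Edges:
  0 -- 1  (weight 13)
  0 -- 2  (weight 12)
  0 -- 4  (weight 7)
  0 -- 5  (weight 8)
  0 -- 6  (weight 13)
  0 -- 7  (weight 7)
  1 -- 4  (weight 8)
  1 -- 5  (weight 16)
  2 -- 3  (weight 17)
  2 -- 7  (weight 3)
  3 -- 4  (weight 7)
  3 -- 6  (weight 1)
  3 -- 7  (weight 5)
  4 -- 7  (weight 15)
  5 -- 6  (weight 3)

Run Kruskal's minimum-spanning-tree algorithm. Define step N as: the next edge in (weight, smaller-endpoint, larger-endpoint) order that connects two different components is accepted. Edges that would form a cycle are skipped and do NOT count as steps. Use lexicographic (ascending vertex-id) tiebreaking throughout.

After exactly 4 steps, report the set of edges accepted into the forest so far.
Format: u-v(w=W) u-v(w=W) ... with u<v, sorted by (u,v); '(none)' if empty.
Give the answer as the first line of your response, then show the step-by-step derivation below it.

2-7(w=3) 3-6(w=1) 3-7(w=5) 5-6(w=3)

step 1: add edge 3-6 (w=1); MST = {3-6(w=1)}
step 2: add edge 2-7 (w=3); MST = {2-7(w=3) 3-6(w=1)}
step 3: add edge 5-6 (w=3); MST = {2-7(w=3) 3-6(w=1) 5-6(w=3)}
step 4: add edge 3-7 (w=5); MST = {2-7(w=3) 3-6(w=1) 3-7(w=5) 5-6(w=3)}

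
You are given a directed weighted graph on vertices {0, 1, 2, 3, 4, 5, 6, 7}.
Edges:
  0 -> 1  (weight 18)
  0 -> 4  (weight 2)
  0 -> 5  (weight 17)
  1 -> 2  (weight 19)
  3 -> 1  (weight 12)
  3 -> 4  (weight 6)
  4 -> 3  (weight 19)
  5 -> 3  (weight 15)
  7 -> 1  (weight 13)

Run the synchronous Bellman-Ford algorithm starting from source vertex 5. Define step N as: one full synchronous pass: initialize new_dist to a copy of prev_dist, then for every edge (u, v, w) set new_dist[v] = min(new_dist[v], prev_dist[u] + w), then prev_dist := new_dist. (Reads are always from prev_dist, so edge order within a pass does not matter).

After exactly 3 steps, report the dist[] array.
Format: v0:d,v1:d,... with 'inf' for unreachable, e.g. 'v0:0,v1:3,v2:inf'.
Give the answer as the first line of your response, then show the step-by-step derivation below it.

v0:inf,v1:27,v2:46,v3:15,v4:21,v5:0,v6:inf,v7:inf

step 1: dist = v0:inf,v1:inf,v2:inf,v3:15,v4:inf,v5:0,v6:inf,v7:inf
step 2: dist = v0:inf,v1:27,v2:inf,v3:15,v4:21,v5:0,v6:inf,v7:inf
step 3: dist = v0:inf,v1:27,v2:46,v3:15,v4:21,v5:0,v6:inf,v7:inf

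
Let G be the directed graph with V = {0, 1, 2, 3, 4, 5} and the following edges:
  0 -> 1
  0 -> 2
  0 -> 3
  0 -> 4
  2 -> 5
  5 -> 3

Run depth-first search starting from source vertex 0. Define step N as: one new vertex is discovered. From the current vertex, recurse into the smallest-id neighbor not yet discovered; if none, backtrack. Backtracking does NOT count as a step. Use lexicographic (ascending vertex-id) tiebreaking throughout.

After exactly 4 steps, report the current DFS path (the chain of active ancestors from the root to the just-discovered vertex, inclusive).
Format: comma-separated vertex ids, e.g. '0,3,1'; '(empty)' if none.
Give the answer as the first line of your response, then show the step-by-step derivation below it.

0,2,5

step 1: discover 0; path=0; order=0
step 2: discover 1; path=0>1; order=0,1
step 3: discover 2; path=0>2; order=0,1,2
step 4: discover 5; path=0>2>5; order=0,1,2,5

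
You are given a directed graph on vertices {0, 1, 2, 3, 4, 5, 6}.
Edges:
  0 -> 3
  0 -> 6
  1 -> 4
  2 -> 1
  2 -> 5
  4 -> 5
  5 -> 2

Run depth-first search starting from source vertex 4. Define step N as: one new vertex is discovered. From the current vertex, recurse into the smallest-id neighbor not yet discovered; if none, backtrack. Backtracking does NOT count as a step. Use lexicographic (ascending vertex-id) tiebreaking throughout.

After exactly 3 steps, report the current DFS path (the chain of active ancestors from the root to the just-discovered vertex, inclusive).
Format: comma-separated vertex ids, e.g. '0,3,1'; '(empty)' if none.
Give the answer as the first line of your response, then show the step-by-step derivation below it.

4,5,2

step 1: discover 4; path=4; order=4
step 2: discover 5; path=4>5; order=4,5
step 3: discover 2; path=4>5>2; order=4,5,2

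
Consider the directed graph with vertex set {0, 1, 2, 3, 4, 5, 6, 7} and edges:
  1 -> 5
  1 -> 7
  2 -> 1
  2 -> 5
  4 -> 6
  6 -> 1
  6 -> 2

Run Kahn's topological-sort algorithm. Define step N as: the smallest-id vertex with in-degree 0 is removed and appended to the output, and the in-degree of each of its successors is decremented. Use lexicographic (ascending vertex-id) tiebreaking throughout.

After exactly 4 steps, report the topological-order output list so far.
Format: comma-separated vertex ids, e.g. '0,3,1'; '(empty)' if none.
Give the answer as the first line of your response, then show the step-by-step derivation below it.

0,3,4,6

step 1: output 0; order=[0]; indeg=(0,2,1,0,0,2,1,1)
step 2: output 3; order=[0,3]; indeg=(0,2,1,0,0,2,1,1)
step 3: output 4; order=[0,3,4]; indeg=(0,2,1,0,0,2,0,1)
step 4: output 6; order=[0,3,4,6]; indeg=(0,1,0,0,0,2,0,1)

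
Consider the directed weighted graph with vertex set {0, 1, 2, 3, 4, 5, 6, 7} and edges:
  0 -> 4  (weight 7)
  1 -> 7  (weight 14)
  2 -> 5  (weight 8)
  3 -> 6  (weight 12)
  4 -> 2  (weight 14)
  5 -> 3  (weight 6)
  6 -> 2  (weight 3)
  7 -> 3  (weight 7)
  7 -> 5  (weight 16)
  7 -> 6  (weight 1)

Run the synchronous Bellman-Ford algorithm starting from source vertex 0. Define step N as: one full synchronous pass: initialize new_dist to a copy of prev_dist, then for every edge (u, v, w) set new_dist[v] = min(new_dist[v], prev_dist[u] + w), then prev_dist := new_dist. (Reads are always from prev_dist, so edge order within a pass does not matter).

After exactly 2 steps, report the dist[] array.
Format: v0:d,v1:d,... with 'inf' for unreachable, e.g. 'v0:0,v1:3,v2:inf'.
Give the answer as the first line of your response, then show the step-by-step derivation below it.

v0:0,v1:inf,v2:21,v3:inf,v4:7,v5:inf,v6:inf,v7:inf

step 1: dist = v0:0,v1:inf,v2:inf,v3:inf,v4:7,v5:inf,v6:inf,v7:inf
step 2: dist = v0:0,v1:inf,v2:21,v3:inf,v4:7,v5:inf,v6:inf,v7:inf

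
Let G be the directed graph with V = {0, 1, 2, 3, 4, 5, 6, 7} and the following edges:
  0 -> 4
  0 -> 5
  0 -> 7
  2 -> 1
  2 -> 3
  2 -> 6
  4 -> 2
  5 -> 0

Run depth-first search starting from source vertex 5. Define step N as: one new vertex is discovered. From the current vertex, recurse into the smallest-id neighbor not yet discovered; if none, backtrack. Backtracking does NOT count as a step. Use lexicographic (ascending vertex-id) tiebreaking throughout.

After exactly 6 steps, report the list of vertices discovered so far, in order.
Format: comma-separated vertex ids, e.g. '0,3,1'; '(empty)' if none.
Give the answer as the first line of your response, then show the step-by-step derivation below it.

5,0,4,2,1,3

step 1: discover 5; path=5; order=5
step 2: discover 0; path=5>0; order=5,0
step 3: discover 4; path=5>0>4; order=5,0,4
step 4: discover 2; path=5>0>4>2; order=5,0,4,2
step 5: discover 1; path=5>0>4>2>1; order=5,0,4,2,1
step 6: discover 3; path=5>0>4>2>3; order=5,0,4,2,1,3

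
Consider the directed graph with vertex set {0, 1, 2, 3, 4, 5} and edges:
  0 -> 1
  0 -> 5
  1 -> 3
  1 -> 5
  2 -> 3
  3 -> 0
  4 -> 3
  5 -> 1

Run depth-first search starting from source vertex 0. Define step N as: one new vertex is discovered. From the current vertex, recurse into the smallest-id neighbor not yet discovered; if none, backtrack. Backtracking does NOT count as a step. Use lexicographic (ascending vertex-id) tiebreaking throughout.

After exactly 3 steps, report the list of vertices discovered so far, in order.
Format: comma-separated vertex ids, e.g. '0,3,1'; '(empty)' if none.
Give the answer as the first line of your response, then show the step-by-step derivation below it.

0,1,3

step 1: discover 0; path=0; order=0
step 2: discover 1; path=0>1; order=0,1
step 3: discover 3; path=0>1>3; order=0,1,3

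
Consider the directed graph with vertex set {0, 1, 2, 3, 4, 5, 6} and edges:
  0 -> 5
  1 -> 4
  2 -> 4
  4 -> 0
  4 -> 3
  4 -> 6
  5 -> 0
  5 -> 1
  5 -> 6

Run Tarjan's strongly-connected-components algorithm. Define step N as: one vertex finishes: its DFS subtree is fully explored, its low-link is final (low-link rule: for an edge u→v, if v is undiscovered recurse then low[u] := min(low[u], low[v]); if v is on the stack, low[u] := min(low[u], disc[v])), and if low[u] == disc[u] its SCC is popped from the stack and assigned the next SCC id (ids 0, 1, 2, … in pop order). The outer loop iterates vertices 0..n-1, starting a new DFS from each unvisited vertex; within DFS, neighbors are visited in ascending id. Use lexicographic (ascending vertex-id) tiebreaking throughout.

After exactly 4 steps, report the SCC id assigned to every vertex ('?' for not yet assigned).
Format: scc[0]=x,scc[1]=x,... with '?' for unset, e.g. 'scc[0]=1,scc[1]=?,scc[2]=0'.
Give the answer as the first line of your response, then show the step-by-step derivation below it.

scc[0]=?,scc[1]=?,scc[2]=?,scc[3]=0,scc[4]=?,scc[5]=?,scc[6]=1

step 1: low=(low[0]=0,low[1]=2,low[2]=?,low[3]=4,low[4]=0,low[5]=0,low[6]=?); scc=(scc[0]=?,scc[1]=?,scc[2]=?,scc[3]=0,scc[4]=?,scc[5]=?,scc[6]=?)
step 2: low=(low[0]=0,low[1]=2,low[2]=?,low[3]=4,low[4]=0,low[5]=0,low[6]=5); scc=(scc[0]=?,scc[1]=?,scc[2]=?,scc[3]=0,scc[4]=?,scc[5]=?,scc[6]=1)
step 3: low=(low[0]=0,low[1]=2,low[2]=?,low[3]=4,low[4]=0,low[5]=0,low[6]=5); scc=(scc[0]=?,scc[1]=?,scc[2]=?,scc[3]=0,scc[4]=?,scc[5]=?,scc[6]=1)
step 4: low=(low[0]=0,low[1]=0,low[2]=?,low[3]=4,low[4]=0,low[5]=0,low[6]=5); scc=(scc[0]=?,scc[1]=?,scc[2]=?,scc[3]=0,scc[4]=?,scc[5]=?,scc[6]=1)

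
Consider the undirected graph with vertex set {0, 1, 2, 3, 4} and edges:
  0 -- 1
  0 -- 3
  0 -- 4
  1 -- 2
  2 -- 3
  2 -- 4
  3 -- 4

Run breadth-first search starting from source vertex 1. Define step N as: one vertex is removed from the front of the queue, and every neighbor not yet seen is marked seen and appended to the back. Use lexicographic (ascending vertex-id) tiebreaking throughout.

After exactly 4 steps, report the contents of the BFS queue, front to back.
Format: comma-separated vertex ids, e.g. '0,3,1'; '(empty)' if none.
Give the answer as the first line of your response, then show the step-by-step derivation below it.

4

step 1: dequeue 1; queue=[0,2]; order=1
step 2: dequeue 0; queue=[2,3,4]; order=1,0
step 3: dequeue 2; queue=[3,4]; order=1,0,2
step 4: dequeue 3; queue=[4]; order=1,0,2,3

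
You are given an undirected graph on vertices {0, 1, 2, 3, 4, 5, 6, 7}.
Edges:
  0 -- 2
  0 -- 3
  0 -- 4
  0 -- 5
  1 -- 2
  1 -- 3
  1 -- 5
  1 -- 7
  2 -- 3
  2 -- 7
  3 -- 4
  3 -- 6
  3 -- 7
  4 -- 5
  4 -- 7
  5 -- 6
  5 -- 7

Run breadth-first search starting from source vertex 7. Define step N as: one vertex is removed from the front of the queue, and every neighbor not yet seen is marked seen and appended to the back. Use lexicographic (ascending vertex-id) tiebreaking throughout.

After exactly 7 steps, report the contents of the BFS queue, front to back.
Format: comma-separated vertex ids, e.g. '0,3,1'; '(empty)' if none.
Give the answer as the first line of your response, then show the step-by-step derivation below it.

6

step 1: dequeue 7; queue=[1,2,3,4,5]; order=7
step 2: dequeue 1; queue=[2,3,4,5]; order=7,1
step 3: dequeue 2; queue=[3,4,5,0]; order=7,1,2
step 4: dequeue 3; queue=[4,5,0,6]; order=7,1,2,3
step 5: dequeue 4; queue=[5,0,6]; order=7,1,2,3,4
step 6: dequeue 5; queue=[0,6]; order=7,1,2,3,4,5
step 7: dequeue 0; queue=[6]; order=7,1,2,3,4,5,0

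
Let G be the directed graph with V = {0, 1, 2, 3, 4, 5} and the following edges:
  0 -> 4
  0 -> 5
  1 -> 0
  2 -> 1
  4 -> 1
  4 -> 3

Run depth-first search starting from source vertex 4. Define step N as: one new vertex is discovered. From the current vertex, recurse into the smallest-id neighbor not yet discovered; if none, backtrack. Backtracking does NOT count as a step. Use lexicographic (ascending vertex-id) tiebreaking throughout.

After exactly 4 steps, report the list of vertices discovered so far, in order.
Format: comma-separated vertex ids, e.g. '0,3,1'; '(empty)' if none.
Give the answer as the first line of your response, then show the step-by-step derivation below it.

4,1,0,5

step 1: discover 4; path=4; order=4
step 2: discover 1; path=4>1; order=4,1
step 3: discover 0; path=4>1>0; order=4,1,0
step 4: discover 5; path=4>1>0>5; order=4,1,0,5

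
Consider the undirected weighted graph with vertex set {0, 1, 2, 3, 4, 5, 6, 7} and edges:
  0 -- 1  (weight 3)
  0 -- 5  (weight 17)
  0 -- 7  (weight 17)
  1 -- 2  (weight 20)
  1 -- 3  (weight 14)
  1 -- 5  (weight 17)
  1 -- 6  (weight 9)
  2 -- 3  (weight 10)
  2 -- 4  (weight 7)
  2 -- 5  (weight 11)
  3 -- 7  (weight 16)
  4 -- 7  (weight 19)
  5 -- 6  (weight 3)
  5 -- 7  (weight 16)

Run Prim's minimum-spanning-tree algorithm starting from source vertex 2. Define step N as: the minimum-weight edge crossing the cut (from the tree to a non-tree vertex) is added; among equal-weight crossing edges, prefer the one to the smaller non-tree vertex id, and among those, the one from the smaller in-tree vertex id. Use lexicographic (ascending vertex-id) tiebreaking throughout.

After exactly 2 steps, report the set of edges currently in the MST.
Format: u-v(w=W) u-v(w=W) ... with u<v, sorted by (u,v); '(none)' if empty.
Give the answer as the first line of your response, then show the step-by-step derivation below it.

2-3(w=10) 2-4(w=7)

step 1: add edge 2-4 (w=7); MST = {2-4(w=7)}
step 2: add edge 2-3 (w=10); MST = {2-3(w=10) 2-4(w=7)}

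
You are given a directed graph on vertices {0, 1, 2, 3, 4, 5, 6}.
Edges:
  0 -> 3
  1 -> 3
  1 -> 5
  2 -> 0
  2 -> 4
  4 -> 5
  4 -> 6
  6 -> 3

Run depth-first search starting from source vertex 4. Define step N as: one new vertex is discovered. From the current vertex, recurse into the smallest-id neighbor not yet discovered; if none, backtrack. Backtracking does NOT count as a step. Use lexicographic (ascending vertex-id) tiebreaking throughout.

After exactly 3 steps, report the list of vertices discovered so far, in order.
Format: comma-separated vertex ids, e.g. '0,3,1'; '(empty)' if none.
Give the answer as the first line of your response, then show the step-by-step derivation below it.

4,5,6

step 1: discover 4; path=4; order=4
step 2: discover 5; path=4>5; order=4,5
step 3: discover 6; path=4>6; order=4,5,6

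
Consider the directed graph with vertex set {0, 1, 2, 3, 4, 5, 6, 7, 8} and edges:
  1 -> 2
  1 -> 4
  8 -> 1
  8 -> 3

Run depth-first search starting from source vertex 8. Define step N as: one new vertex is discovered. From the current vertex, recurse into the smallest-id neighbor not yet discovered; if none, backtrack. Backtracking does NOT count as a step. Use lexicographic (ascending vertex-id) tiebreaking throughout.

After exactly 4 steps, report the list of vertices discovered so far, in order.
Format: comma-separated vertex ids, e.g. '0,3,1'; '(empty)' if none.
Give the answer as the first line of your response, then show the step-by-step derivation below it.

8,1,2,4

step 1: discover 8; path=8; order=8
step 2: discover 1; path=8>1; order=8,1
step 3: discover 2; path=8>1>2; order=8,1,2
step 4: discover 4; path=8>1>4; order=8,1,2,4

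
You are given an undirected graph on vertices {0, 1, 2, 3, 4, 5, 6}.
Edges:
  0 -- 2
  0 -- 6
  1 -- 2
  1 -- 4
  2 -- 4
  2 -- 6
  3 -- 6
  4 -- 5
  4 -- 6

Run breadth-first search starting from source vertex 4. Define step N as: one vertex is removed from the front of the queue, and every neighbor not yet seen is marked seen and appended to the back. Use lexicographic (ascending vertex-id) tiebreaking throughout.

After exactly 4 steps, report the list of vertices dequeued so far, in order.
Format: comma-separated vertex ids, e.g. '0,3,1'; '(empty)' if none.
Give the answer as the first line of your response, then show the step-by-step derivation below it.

4,1,2,5

step 1: dequeue 4; queue=[1,2,5,6]; order=4
step 2: dequeue 1; queue=[2,5,6]; order=4,1
step 3: dequeue 2; queue=[5,6,0]; order=4,1,2
step 4: dequeue 5; queue=[6,0]; order=4,1,2,5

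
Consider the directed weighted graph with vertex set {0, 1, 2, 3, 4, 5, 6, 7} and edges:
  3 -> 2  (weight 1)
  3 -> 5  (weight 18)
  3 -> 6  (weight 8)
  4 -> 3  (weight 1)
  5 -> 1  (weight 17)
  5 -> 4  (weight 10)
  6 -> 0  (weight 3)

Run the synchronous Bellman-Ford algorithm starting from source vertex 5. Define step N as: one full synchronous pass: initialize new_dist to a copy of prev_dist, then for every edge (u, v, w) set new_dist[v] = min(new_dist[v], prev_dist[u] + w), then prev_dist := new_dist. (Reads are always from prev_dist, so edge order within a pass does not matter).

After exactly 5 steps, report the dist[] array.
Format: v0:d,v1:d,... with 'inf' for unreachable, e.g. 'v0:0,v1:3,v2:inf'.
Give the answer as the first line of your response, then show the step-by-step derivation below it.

v0:22,v1:17,v2:12,v3:11,v4:10,v5:0,v6:19,v7:inf

step 1: dist = v0:inf,v1:17,v2:inf,v3:inf,v4:10,v5:0,v6:inf,v7:inf
step 2: dist = v0:inf,v1:17,v2:inf,v3:11,v4:10,v5:0,v6:inf,v7:inf
step 3: dist = v0:inf,v1:17,v2:12,v3:11,v4:10,v5:0,v6:19,v7:inf
step 4: dist = v0:22,v1:17,v2:12,v3:11,v4:10,v5:0,v6:19,v7:inf
step 5: dist = v0:22,v1:17,v2:12,v3:11,v4:10,v5:0,v6:19,v7:inf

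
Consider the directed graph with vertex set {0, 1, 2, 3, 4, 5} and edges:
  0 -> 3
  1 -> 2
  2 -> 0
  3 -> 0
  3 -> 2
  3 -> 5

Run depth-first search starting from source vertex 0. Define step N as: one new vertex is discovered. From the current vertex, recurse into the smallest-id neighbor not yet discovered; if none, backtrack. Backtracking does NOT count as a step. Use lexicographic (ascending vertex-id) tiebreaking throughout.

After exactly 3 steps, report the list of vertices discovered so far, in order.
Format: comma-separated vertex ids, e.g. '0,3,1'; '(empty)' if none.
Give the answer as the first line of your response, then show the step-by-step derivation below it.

0,3,2

step 1: discover 0; path=0; order=0
step 2: discover 3; path=0>3; order=0,3
step 3: discover 2; path=0>3>2; order=0,3,2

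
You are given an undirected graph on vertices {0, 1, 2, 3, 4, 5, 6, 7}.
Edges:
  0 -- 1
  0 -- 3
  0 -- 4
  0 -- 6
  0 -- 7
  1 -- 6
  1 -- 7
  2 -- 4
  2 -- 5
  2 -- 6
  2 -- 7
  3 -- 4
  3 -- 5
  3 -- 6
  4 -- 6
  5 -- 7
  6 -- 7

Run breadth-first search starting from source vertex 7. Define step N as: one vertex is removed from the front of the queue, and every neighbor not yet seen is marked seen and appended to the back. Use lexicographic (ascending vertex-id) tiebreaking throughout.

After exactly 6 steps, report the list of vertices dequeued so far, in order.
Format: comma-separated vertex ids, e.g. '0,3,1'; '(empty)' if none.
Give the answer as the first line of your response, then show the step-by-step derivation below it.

7,0,1,2,5,6

step 1: dequeue 7; queue=[0,1,2,5,6]; order=7
step 2: dequeue 0; queue=[1,2,5,6,3,4]; order=7,0
step 3: dequeue 1; queue=[2,5,6,3,4]; order=7,0,1
step 4: dequeue 2; queue=[5,6,3,4]; order=7,0,1,2
step 5: dequeue 5; queue=[6,3,4]; order=7,0,1,2,5
step 6: dequeue 6; queue=[3,4]; order=7,0,1,2,5,6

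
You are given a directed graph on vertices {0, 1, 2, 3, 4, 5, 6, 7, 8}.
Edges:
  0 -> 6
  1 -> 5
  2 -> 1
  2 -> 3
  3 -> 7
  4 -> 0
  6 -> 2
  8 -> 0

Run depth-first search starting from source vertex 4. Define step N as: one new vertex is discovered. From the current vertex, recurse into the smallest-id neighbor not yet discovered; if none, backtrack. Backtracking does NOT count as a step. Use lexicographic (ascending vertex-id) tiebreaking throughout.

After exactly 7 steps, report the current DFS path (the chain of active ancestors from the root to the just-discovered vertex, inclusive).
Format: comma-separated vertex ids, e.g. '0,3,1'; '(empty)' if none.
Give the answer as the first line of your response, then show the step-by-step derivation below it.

4,0,6,2,3

step 1: discover 4; path=4; order=4
step 2: discover 0; path=4>0; order=4,0
step 3: discover 6; path=4>0>6; order=4,0,6
step 4: discover 2; path=4>0>6>2; order=4,0,6,2
step 5: discover 1; path=4>0>6>2>1; order=4,0,6,2,1
step 6: discover 5; path=4>0>6>2>1>5; order=4,0,6,2,1,5
step 7: discover 3; path=4>0>6>2>3; order=4,0,6,2,1,5,3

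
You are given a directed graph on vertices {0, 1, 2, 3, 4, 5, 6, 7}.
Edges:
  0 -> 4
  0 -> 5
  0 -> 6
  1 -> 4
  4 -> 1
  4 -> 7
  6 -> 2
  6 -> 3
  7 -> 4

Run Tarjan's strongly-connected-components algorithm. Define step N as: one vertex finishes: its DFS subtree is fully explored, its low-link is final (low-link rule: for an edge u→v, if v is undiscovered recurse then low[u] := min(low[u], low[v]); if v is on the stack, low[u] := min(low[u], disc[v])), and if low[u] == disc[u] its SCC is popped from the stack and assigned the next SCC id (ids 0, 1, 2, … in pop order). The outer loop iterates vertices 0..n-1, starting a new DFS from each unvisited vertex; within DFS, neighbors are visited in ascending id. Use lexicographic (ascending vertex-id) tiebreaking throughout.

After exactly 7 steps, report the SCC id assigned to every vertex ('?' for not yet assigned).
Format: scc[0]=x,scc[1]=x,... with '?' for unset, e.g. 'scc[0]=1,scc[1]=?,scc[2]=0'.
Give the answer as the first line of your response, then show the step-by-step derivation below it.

scc[0]=?,scc[1]=0,scc[2]=2,scc[3]=3,scc[4]=0,scc[5]=1,scc[6]=4,scc[7]=0

step 1: low=(low[0]=0,low[1]=1,low[2]=?,low[3]=?,low[4]=1,low[5]=?,low[6]=?,low[7]=?); scc=(scc[0]=?,scc[1]=?,scc[2]=?,scc[3]=?,scc[4]=?,scc[5]=?,scc[6]=?,scc[7]=?)
step 2: low=(low[0]=0,low[1]=1,low[2]=?,low[3]=?,low[4]=1,low[5]=?,low[6]=?,low[7]=1); scc=(scc[0]=?,scc[1]=?,scc[2]=?,scc[3]=?,scc[4]=?,scc[5]=?,scc[6]=?,scc[7]=?)
step 3: low=(low[0]=0,low[1]=1,low[2]=?,low[3]=?,low[4]=1,low[5]=?,low[6]=?,low[7]=1); scc=(scc[0]=?,scc[1]=0,scc[2]=?,scc[3]=?,scc[4]=0,scc[5]=?,scc[6]=?,scc[7]=0)
step 4: low=(low[0]=0,low[1]=1,low[2]=?,low[3]=?,low[4]=1,low[5]=4,low[6]=?,low[7]=1); scc=(scc[0]=?,scc[1]=0,scc[2]=?,scc[3]=?,scc[4]=0,scc[5]=1,scc[6]=?,scc[7]=0)
step 5: low=(low[0]=0,low[1]=1,low[2]=6,low[3]=?,low[4]=1,low[5]=4,low[6]=5,low[7]=1); scc=(scc[0]=?,scc[1]=0,scc[2]=2,scc[3]=?,scc[4]=0,scc[5]=1,scc[6]=?,scc[7]=0)
step 6: low=(low[0]=0,low[1]=1,low[2]=6,low[3]=7,low[4]=1,low[5]=4,low[6]=5,low[7]=1); scc=(scc[0]=?,scc[1]=0,scc[2]=2,scc[3]=3,scc[4]=0,scc[5]=1,scc[6]=?,scc[7]=0)
step 7: low=(low[0]=0,low[1]=1,low[2]=6,low[3]=7,low[4]=1,low[5]=4,low[6]=5,low[7]=1); scc=(scc[0]=?,scc[1]=0,scc[2]=2,scc[3]=3,scc[4]=0,scc[5]=1,scc[6]=4,scc[7]=0)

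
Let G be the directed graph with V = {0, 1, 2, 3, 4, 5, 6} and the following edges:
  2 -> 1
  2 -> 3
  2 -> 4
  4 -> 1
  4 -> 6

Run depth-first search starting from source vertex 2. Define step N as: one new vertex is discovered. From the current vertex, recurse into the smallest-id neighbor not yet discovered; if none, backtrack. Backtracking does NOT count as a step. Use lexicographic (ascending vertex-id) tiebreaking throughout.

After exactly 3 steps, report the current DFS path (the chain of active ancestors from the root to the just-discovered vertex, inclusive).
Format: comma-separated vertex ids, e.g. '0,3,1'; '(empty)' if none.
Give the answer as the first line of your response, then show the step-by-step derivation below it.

2,3

step 1: discover 2; path=2; order=2
step 2: discover 1; path=2>1; order=2,1
step 3: discover 3; path=2>3; order=2,1,3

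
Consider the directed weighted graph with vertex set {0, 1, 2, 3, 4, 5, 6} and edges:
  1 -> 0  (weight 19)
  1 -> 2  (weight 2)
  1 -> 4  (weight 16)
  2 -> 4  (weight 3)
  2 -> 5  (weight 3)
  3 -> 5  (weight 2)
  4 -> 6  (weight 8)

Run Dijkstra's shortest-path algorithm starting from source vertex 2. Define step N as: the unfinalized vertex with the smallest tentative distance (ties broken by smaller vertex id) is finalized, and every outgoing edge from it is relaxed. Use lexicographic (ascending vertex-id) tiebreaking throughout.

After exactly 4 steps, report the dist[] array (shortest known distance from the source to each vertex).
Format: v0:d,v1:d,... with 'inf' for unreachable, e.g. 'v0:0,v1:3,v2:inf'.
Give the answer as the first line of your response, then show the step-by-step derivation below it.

v0:inf,v1:inf,v2:0,v3:inf,v4:3,v5:3,v6:11

step 1: dist = v0:inf,v1:inf,v2:0,v3:inf,v4:3,v5:3,v6:inf
step 2: dist = v0:inf,v1:inf,v2:0,v3:inf,v4:3,v5:3,v6:11
step 3: dist = v0:inf,v1:inf,v2:0,v3:inf,v4:3,v5:3,v6:11
step 4: dist = v0:inf,v1:inf,v2:0,v3:inf,v4:3,v5:3,v6:11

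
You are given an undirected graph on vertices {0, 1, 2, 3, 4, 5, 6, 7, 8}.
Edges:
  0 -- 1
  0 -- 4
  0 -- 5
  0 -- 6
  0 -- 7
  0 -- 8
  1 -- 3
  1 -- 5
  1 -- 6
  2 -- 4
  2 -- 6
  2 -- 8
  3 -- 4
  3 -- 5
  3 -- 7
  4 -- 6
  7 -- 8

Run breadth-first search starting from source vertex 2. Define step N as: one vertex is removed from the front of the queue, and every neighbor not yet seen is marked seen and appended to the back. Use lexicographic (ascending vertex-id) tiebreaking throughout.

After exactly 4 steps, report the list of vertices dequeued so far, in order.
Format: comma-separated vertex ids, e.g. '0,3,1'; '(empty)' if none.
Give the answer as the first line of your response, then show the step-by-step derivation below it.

2,4,6,8

step 1: dequeue 2; queue=[4,6,8]; order=2
step 2: dequeue 4; queue=[6,8,0,3]; order=2,4
step 3: dequeue 6; queue=[8,0,3,1]; order=2,4,6
step 4: dequeue 8; queue=[0,3,1,7]; order=2,4,6,8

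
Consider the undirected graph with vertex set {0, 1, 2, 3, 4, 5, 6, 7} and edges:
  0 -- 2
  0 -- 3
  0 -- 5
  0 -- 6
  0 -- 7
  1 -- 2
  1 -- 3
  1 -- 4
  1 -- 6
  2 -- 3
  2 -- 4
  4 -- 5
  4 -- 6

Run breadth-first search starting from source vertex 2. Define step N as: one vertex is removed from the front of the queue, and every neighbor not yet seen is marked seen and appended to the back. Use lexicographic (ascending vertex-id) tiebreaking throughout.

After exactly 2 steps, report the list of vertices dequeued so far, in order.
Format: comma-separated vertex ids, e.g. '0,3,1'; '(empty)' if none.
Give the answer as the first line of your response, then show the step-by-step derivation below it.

2,0

step 1: dequeue 2; queue=[0,1,3,4]; order=2
step 2: dequeue 0; queue=[1,3,4,5,6,7]; order=2,0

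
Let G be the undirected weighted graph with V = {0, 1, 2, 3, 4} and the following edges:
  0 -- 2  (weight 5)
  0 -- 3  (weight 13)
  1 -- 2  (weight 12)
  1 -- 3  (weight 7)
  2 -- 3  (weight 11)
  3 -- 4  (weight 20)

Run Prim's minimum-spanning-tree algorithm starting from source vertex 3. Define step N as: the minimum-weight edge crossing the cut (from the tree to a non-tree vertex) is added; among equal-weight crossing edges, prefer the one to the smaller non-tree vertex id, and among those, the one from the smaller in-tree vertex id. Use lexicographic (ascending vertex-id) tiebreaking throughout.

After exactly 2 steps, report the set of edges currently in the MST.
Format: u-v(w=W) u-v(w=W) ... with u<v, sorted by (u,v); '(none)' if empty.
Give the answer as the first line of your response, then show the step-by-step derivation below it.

1-3(w=7) 2-3(w=11)

step 1: add edge 1-3 (w=7); MST = {1-3(w=7)}
step 2: add edge 2-3 (w=11); MST = {1-3(w=7) 2-3(w=11)}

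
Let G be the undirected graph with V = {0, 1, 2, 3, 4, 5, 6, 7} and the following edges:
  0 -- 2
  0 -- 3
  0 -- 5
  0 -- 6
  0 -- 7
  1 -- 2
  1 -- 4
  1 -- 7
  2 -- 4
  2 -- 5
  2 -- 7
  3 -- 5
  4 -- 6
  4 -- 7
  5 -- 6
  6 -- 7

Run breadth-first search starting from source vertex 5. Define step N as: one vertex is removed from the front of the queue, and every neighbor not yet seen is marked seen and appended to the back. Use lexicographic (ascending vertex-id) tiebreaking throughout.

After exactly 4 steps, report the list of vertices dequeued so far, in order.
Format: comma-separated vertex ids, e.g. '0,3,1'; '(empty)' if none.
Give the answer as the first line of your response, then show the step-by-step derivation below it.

5,0,2,3

step 1: dequeue 5; queue=[0,2,3,6]; order=5
step 2: dequeue 0; queue=[2,3,6,7]; order=5,0
step 3: dequeue 2; queue=[3,6,7,1,4]; order=5,0,2
step 4: dequeue 3; queue=[6,7,1,4]; order=5,0,2,3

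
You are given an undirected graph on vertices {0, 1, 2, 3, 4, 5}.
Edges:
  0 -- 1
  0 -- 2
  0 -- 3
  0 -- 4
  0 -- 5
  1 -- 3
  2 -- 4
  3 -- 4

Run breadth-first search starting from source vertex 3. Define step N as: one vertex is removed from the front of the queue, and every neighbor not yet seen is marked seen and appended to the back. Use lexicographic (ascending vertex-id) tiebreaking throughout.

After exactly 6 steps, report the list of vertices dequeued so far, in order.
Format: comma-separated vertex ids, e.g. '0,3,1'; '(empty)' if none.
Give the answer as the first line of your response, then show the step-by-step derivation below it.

3,0,1,4,2,5

step 1: dequeue 3; queue=[0,1,4]; order=3
step 2: dequeue 0; queue=[1,4,2,5]; order=3,0
step 3: dequeue 1; queue=[4,2,5]; order=3,0,1
step 4: dequeue 4; queue=[2,5]; order=3,0,1,4
step 5: dequeue 2; queue=[5]; order=3,0,1,4,2
step 6: dequeue 5; queue=[(empty)]; order=3,0,1,4,2,5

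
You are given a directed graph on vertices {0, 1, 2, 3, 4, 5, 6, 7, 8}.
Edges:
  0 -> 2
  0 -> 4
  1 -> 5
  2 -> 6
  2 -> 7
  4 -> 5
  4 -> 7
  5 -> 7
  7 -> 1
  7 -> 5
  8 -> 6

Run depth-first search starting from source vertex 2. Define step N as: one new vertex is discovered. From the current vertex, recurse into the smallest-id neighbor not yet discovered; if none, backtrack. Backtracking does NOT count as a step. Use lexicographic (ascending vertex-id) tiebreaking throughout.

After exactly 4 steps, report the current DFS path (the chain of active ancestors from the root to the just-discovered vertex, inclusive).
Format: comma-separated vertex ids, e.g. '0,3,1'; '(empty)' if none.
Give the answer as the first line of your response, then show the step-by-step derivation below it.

2,7,1

step 1: discover 2; path=2; order=2
step 2: discover 6; path=2>6; order=2,6
step 3: discover 7; path=2>7; order=2,6,7
step 4: discover 1; path=2>7>1; order=2,6,7,1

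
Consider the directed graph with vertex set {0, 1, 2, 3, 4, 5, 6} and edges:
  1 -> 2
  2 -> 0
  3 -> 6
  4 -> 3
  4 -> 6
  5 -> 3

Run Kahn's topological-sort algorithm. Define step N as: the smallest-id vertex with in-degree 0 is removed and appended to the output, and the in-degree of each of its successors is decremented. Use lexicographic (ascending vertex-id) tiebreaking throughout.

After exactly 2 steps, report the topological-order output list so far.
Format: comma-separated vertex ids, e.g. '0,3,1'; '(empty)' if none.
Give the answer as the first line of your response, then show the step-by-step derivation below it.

1,2

step 1: output 1; order=[1]; indeg=(1,0,0,2,0,0,2)
step 2: output 2; order=[1,2]; indeg=(0,0,0,2,0,0,2)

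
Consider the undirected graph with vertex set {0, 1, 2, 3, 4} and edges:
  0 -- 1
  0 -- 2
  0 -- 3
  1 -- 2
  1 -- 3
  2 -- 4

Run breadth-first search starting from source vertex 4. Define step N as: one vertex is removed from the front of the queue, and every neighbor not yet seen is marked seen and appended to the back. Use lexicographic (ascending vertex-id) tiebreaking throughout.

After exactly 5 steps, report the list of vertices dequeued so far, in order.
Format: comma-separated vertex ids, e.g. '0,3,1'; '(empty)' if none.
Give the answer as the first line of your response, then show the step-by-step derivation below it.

4,2,0,1,3

step 1: dequeue 4; queue=[2]; order=4
step 2: dequeue 2; queue=[0,1]; order=4,2
step 3: dequeue 0; queue=[1,3]; order=4,2,0
step 4: dequeue 1; queue=[3]; order=4,2,0,1
step 5: dequeue 3; queue=[(empty)]; order=4,2,0,1,3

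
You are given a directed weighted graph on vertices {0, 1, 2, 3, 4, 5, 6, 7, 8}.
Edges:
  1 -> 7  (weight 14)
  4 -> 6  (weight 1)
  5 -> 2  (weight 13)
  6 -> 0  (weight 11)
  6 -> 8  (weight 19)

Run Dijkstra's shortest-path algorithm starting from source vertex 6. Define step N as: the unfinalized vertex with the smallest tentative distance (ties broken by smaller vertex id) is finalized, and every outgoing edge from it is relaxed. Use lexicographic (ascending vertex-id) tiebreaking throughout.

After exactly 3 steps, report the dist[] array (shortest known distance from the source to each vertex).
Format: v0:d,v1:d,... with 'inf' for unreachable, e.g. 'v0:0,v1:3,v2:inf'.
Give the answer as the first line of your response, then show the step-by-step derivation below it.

v0:11,v1:inf,v2:inf,v3:inf,v4:inf,v5:inf,v6:0,v7:inf,v8:19

step 1: dist = v0:11,v1:inf,v2:inf,v3:inf,v4:inf,v5:inf,v6:0,v7:inf,v8:19
step 2: dist = v0:11,v1:inf,v2:inf,v3:inf,v4:inf,v5:inf,v6:0,v7:inf,v8:19
step 3: dist = v0:11,v1:inf,v2:inf,v3:inf,v4:inf,v5:inf,v6:0,v7:inf,v8:19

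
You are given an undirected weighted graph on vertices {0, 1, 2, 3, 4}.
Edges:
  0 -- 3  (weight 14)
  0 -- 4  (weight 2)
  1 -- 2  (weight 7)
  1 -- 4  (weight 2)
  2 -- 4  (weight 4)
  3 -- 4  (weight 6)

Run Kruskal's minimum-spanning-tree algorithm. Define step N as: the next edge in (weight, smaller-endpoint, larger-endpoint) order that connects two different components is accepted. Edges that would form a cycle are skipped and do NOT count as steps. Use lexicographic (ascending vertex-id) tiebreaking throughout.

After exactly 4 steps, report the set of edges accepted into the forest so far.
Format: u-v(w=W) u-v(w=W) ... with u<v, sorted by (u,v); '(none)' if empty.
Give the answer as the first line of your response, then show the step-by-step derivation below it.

0-4(w=2) 1-4(w=2) 2-4(w=4) 3-4(w=6)

step 1: add edge 0-4 (w=2); MST = {0-4(w=2)}
step 2: add edge 1-4 (w=2); MST = {0-4(w=2) 1-4(w=2)}
step 3: add edge 2-4 (w=4); MST = {0-4(w=2) 1-4(w=2) 2-4(w=4)}
step 4: add edge 3-4 (w=6); MST = {0-4(w=2) 1-4(w=2) 2-4(w=4) 3-4(w=6)}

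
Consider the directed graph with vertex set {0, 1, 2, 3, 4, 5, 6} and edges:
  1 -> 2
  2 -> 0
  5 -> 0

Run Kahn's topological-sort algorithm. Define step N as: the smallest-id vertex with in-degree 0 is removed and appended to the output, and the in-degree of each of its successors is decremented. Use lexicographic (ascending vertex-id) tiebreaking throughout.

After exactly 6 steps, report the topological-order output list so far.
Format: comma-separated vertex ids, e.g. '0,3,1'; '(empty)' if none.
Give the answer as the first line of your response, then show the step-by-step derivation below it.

1,2,3,4,5,0

step 1: output 1; order=[1]; indeg=(2,0,0,0,0,0,0)
step 2: output 2; order=[1,2]; indeg=(1,0,0,0,0,0,0)
step 3: output 3; order=[1,2,3]; indeg=(1,0,0,0,0,0,0)
step 4: output 4; order=[1,2,3,4]; indeg=(1,0,0,0,0,0,0)
step 5: output 5; order=[1,2,3,4,5]; indeg=(0,0,0,0,0,0,0)
step 6: output 0; order=[1,2,3,4,5,0]; indeg=(0,0,0,0,0,0,0)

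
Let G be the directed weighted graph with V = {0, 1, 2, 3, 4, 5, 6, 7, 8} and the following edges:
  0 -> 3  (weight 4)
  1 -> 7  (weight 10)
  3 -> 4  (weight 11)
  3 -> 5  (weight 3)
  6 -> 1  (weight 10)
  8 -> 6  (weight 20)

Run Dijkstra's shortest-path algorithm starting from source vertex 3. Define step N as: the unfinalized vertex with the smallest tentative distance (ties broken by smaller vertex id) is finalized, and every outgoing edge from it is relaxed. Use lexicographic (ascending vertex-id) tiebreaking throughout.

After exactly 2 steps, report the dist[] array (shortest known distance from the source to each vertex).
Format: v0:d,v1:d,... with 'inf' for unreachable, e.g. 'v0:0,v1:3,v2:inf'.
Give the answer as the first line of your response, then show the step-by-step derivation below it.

v0:inf,v1:inf,v2:inf,v3:0,v4:11,v5:3,v6:inf,v7:inf,v8:inf

step 1: dist = v0:inf,v1:inf,v2:inf,v3:0,v4:11,v5:3,v6:inf,v7:inf,v8:inf
step 2: dist = v0:inf,v1:inf,v2:inf,v3:0,v4:11,v5:3,v6:inf,v7:inf,v8:inf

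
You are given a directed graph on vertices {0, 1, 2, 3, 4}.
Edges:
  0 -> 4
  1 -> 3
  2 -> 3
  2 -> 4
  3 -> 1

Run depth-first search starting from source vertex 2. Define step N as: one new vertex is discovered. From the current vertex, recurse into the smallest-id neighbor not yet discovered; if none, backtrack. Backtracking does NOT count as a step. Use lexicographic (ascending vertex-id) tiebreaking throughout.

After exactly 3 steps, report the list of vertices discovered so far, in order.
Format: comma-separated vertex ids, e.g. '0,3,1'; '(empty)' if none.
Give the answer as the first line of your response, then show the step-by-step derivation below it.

2,3,1

step 1: discover 2; path=2; order=2
step 2: discover 3; path=2>3; order=2,3
step 3: discover 1; path=2>3>1; order=2,3,1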